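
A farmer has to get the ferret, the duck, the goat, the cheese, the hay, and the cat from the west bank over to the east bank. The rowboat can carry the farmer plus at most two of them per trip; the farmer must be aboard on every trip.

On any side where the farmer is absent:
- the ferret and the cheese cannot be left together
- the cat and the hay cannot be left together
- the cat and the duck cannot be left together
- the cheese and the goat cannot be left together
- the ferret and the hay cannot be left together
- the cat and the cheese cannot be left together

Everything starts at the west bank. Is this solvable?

No

Whatever the first load, the items left behind include a forbidden pair without the farmer. No opening move is safe, so no plan exists.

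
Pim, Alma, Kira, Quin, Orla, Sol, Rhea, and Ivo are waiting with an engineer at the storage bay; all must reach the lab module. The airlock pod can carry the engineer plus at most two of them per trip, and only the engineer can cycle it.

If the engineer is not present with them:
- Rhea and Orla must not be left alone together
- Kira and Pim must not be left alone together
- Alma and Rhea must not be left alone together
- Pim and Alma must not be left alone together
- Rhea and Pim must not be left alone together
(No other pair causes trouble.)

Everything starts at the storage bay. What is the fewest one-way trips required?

13

Counting alone: the engineer can take at most 2 across per trip to the lab module, so moving all 8 needs at least 4 loaded trips out, with a return between consecutive ones — at least 7 crossings.
The safety rule pushes this higher. Following every safe sequence of crossings, the most of the 8 that can be at the lab module as the airlock pod arrives there on crossings 7, 9, 11 is 5, 6, 7 respectively — never all 8.
So no plan with fewer than 13 crossings exists, and this one achieves 13:
1. Engineer goes to the lab module with Pim and Rhea.  [the storage bay: Alma, Ivo, Kira, Orla, Quin, Sol | the lab module: Pim, Rhea]
2. Engineer goes back to the storage bay with Pim.  [the storage bay: Alma, Ivo, Kira, Orla, Pim, Quin, Sol | the lab module: Rhea]
3. Engineer goes to the lab module with Kira and Pim.  [the storage bay: Alma, Ivo, Orla, Quin, Sol | the lab module: Kira, Pim, Rhea]
4. Engineer goes back to the storage bay with Pim.  [the storage bay: Alma, Ivo, Orla, Pim, Quin, Sol | the lab module: Kira, Rhea]
5. Engineer goes to the lab module with Pim and Quin.  [the storage bay: Alma, Ivo, Orla, Sol | the lab module: Kira, Pim, Quin, Rhea]
6. Engineer goes back to the storage bay with Pim.  [the storage bay: Alma, Ivo, Orla, Pim, Sol | the lab module: Kira, Quin, Rhea]
7. Engineer goes to the lab module with Pim and Sol.  [the storage bay: Alma, Ivo, Orla | the lab module: Kira, Pim, Quin, Rhea, Sol]
8. Engineer goes back to the storage bay with Pim.  [the storage bay: Alma, Ivo, Orla, Pim | the lab module: Kira, Quin, Rhea, Sol]
9. Engineer goes to the lab module with Ivo and Pim.  [the storage bay: Alma, Orla | the lab module: Ivo, Kira, Pim, Quin, Rhea, Sol]
10. Engineer goes back to the storage bay with Pim.  [the storage bay: Alma, Orla, Pim | the lab module: Ivo, Kira, Quin, Rhea, Sol]
11. Engineer goes to the lab module with Alma and Orla.  [the storage bay: Pim | the lab module: Alma, Ivo, Kira, Orla, Quin, Rhea, Sol]
12. Engineer goes back to the storage bay with Rhea.  [the storage bay: Pim, Rhea | the lab module: Alma, Ivo, Kira, Orla, Quin, Sol]
13. Engineer goes to the lab module with Pim and Rhea.  [the storage bay: — | the lab module: Alma, Ivo, Kira, Orla, Pim, Quin, Rhea, Sol]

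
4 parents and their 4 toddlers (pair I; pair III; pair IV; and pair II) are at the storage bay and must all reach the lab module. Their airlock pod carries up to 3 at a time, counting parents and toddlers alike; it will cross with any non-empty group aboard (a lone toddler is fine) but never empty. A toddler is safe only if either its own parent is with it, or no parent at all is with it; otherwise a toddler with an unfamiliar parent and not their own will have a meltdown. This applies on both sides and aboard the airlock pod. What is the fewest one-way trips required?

Counting alone: each trip to the lab module takes at most 3 across and each return brings at least 1 back, so after t trips out (and t−1 returns) at most 3t − (t−1) of the 8 are across; that first reaches 8 at t = 4, so at least 7 crossings are needed.
The safety rule pushes this higher. Following every safe sequence of crossings, the most of the 8 that can be at the lab module as the airlock pod arrives there on crossing 7 is 7 — never all 8.
So no plan with fewer than 9 crossings exists, and this one achieves 9:
1. parent I and toddler I cross → the lab module.
2. parent I crosses ← the storage bay.
3. parent I, parent III, and toddler III cross → the lab module.
4. parent I and toddler I cross ← the storage bay.
5. parent I, parent II, and parent IV cross → the lab module.
6. toddler III crosses ← the storage bay.
7. toddler I and toddler III cross → the lab module.
8. toddler I crosses ← the storage bay.
9. toddler I, toddler II, and toddler IV cross → the lab module.

9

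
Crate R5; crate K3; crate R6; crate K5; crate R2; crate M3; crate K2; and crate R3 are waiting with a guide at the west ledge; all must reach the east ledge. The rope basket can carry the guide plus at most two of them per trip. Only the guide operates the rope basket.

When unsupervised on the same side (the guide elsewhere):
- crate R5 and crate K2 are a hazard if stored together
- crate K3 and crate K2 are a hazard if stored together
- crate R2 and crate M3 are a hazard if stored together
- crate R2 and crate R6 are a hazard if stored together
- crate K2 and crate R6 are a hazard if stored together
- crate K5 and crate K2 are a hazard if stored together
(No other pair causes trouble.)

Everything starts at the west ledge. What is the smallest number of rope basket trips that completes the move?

Counting alone: the guide can take at most 2 across per trip to the east ledge, so moving all 8 needs at least 4 loaded trips out, with a return between consecutive ones — at least 7 crossings.
The safety rule pushes this higher. Following every safe sequence of crossings, the most of the 8 that can be at the east ledge as the rope basket arrives there on crossing 7 is 6 — never all 8.
So no plan with fewer than 9 crossings exists, and this one achieves 9:
1. Guide goes to the east ledge with crate K2 and crate R2.  [the west ledge: crate K3, crate K5, crate M3, crate R3, crate R5, crate R6 | the east ledge: crate K2, crate R2]
2. Guide goes back to the west ledge alone.  [the west ledge: crate K3, crate K5, crate M3, crate R3, crate R5, crate R6 | the east ledge: crate K2, crate R2]
3. Guide goes to the east ledge with crate K3 and crate R5.  [the west ledge: crate K5, crate M3, crate R3, crate R6 | the east ledge: crate K2, crate K3, crate R2, crate R5]
4. Guide goes back to the west ledge with crate K2.  [the west ledge: crate K2, crate K5, crate M3, crate R3, crate R6 | the east ledge: crate K3, crate R2, crate R5]
5. Guide goes to the east ledge with crate K5 and crate R6.  [the west ledge: crate K2, crate M3, crate R3 | the east ledge: crate K3, crate K5, crate R2, crate R5, crate R6]
6. Guide goes back to the west ledge with crate R2.  [the west ledge: crate K2, crate M3, crate R2, crate R3 | the east ledge: crate K3, crate K5, crate R5, crate R6]
7. Guide goes to the east ledge with crate M3 and crate R3.  [the west ledge: crate K2, crate R2 | the east ledge: crate K3, crate K5, crate M3, crate R3, crate R5, crate R6]
8. Guide goes back to the west ledge alone.  [the west ledge: crate K2, crate R2 | the east ledge: crate K3, crate K5, crate M3, crate R3, crate R5, crate R6]
9. Guide goes to the east ledge with crate K2 and crate R2.  [the west ledge: — | the east ledge: crate K2, crate K3, crate K5, crate M3, crate R2, crate R3, crate R5, crate R6]

9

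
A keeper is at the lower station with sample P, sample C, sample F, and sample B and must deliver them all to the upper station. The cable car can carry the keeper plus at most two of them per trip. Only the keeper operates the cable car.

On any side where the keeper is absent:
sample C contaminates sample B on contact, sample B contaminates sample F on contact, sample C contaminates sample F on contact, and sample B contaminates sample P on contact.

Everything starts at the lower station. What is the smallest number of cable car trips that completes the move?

Counting alone: the keeper can take at most 2 across per trip to the upper station, so moving all 4 needs at least 2 loaded trips out, with a return between consecutive ones — at least 3 crossings.
The safety rule pushes this higher. Following every safe sequence of crossings, the most of the 4 that can be at the upper station as the cable car arrives there on crossing 3 is 3 — never all 4.
So no plan with fewer than 5 crossings exists, and this one achieves 5:
1. Keeper goes to the upper station with sample B and sample C.
2. Keeper goes back to the lower station with sample C.
3. Keeper goes to the upper station with sample C and sample P.
4. Keeper goes back to the lower station with sample B.
5. Keeper goes to the upper station with sample B and sample F.

5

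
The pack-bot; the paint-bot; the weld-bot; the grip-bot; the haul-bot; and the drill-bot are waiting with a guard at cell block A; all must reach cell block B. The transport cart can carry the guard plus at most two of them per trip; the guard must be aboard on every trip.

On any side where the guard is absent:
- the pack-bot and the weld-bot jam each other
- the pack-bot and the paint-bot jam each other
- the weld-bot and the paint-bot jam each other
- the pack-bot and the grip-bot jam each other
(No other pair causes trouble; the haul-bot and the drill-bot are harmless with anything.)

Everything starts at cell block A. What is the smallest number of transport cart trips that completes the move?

Counting alone: the guard can take at most 2 across per trip to cell block B, so moving all 6 needs at least 3 loaded trips out, with a return between consecutive ones — at least 5 crossings.
The safety rule pushes this higher. Following every safe sequence of crossings, the most of the 6 that can be at cell block B as the transport cart arrives there on crossings 5, 7 is 4, 5 respectively — never all 6.
So no plan with fewer than 9 crossings exists, and this one achieves 9:
1. Guard goes to cell block B with the pack-bot and the paint-bot.  [cell block A: the drill-bot, the grip-bot, the haul-bot, the weld-bot | cell block B: the pack-bot, the paint-bot]
2. Guard goes back to cell block A with the pack-bot.  [cell block A: the drill-bot, the grip-bot, the haul-bot, the pack-bot, the weld-bot | cell block B: the paint-bot]
3. Guard goes to cell block B with the grip-bot and the pack-bot.  [cell block A: the drill-bot, the haul-bot, the weld-bot | cell block B: the grip-bot, the pack-bot, the paint-bot]
4. Guard goes back to cell block A with the pack-bot.  [cell block A: the drill-bot, the haul-bot, the pack-bot, the weld-bot | cell block B: the grip-bot, the paint-bot]
5. Guard goes to cell block B with the haul-bot and the pack-bot.  [cell block A: the drill-bot, the weld-bot | cell block B: the grip-bot, the haul-bot, the pack-bot, the paint-bot]
6. Guard goes back to cell block A with the pack-bot.  [cell block A: the drill-bot, the pack-bot, the weld-bot | cell block B: the grip-bot, the haul-bot, the paint-bot]
7. Guard goes to cell block B with the drill-bot and the pack-bot.  [cell block A: the weld-bot | cell block B: the drill-bot, the grip-bot, the haul-bot, the pack-bot, the paint-bot]
8. Guard goes back to cell block A with the pack-bot.  [cell block A: the pack-bot, the weld-bot | cell block B: the drill-bot, the grip-bot, the haul-bot, the paint-bot]
9. Guard goes to cell block B with the pack-bot and the weld-bot.  [cell block A: — | cell block B: the drill-bot, the grip-bot, the haul-bot, the pack-bot, the paint-bot, the weld-bot]

9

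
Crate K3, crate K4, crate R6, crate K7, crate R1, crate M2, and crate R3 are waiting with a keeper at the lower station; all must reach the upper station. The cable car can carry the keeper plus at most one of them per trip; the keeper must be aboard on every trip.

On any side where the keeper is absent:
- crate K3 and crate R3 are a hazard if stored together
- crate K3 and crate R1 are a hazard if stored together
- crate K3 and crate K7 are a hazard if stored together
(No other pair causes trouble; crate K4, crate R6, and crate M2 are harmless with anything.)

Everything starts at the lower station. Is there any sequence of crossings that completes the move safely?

No

Following every safe sequence of crossings from the start, the most of the 7 that can be at the upper station as the cable car arrives there on crossings 1, 3, 5, 7, 9 is 1, 2, 3, 4, 5 respectively; the best ever achieved is 5 of 7.
From crossing 11 on, no configuration arises that was not already reachable earlier: only 72 distinct safe configurations (who is on which side, and where the cable car is) can ever be reached, none of them has everyone across, and every continuation just revisits them. So no valid plan exists.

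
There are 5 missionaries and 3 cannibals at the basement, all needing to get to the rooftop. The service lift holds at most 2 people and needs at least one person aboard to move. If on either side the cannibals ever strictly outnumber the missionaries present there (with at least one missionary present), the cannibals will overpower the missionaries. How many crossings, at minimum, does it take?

13

Counting alone: each trip to the rooftop takes at most 2 across and each return brings at least 1 back, so after t trips out (and t−1 returns) at most 2t − (t−1) of the 8 are across; that first reaches 8 at t = 7, so at least 13 crossings are needed.
The plan below uses exactly 13 crossings, so it is optimal:
1. 2 cannibals → the rooftop.  (the basement: 5M 1C; the rooftop: 0M 2C)
2. 1 cannibal ← the basement.  (the basement: 5M 2C; the rooftop: 0M 1C)
3. 2 cannibals → the rooftop.  (the basement: 5M 0C; the rooftop: 0M 3C)
4. 1 cannibal ← the basement.  (the basement: 5M 1C; the rooftop: 0M 2C)
5. 2 missionaries → the rooftop.  (the basement: 3M 1C; the rooftop: 2M 2C)
6. 1 cannibal ← the basement.  (the basement: 3M 2C; the rooftop: 2M 1C)
7. 1 missionary and 1 cannibal → the rooftop.  (the basement: 2M 1C; the rooftop: 3M 2C)
8. 1 cannibal ← the basement.  (the basement: 2M 2C; the rooftop: 3M 1C)
9. 2 cannibals → the rooftop.  (the basement: 2M 0C; the rooftop: 3M 3C)
10. 1 cannibal ← the basement.  (the basement: 2M 1C; the rooftop: 3M 2C)
11. 1 missionary and 1 cannibal → the rooftop.  (the basement: 1M 0C; the rooftop: 4M 3C)
12. 1 cannibal ← the basement.  (the basement: 1M 1C; the rooftop: 4M 2C)
13. 1 missionary and 1 cannibal → the rooftop.  (the basement: 0M 0C; the rooftop: 5M 3C)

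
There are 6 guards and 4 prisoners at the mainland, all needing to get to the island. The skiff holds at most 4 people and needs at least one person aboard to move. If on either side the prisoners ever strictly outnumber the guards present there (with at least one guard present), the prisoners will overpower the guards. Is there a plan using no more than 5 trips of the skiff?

Yes — this plan uses 5 crossings (≤ 5):
1. 4 prisoners → the island.  (the mainland: 6G 0P; the island: 0G 4P)
2. 1 prisoner ← the mainland.  (the mainland: 6G 1P; the island: 0G 3P)
3. 4 guards → the island.  (the mainland: 2G 1P; the island: 4G 3P)
4. 1 prisoner ← the mainland.  (the mainland: 2G 2P; the island: 4G 2P)
5. 2 guards and 2 prisoners → the island.  (the mainland: 0G 0P; the island: 6G 4P)

Yes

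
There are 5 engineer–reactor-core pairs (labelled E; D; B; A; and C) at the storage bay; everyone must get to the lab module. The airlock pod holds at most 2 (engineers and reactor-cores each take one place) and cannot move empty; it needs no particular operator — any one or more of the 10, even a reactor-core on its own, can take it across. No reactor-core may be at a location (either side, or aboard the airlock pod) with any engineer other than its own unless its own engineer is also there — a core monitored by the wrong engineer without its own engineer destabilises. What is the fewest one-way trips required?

impossible

Following every safe sequence of crossings from the start, the most of the 10 that can be at the lab module as the airlock pod arrives there on crossings 1, 3, 5, 7 is 2, 3, 4, 5 respectively; the best ever achieved is 5 of 10.
From crossing 9 on, no configuration arises that was not already reachable earlier: only 82 distinct safe configurations (who is on which side, and where the airlock pod is) can ever be reached, none of them has everyone across, and every continuation just revisits them. So no valid plan exists.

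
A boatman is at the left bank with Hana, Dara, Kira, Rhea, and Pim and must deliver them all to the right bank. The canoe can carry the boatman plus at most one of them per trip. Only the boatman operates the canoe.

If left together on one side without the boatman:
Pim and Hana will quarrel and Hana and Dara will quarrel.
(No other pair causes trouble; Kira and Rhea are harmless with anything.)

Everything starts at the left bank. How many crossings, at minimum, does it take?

11

Counting alone: the boatman can take at most 1 across per trip to the right bank, so moving all 5 needs at least 5 loaded trips out, with a return between consecutive ones — at least 9 crossings.
The safety rule pushes this higher. Following every safe sequence of crossings, the most of the 5 that can be at the right bank as the canoe arrives there on crossing 9 is 4 — never all 5.
So no plan with fewer than 11 crossings exists, and this one achieves 11:
1. Boatman goes to the right bank with Hana.  [the left bank: Dara, Kira, Pim, Rhea | the right bank: Hana]
2. Boatman goes back to the left bank alone.  [the left bank: Dara, Kira, Pim, Rhea | the right bank: Hana]
3. Boatman goes to the right bank with Dara.  [the left bank: Kira, Pim, Rhea | the right bank: Dara, Hana]
4. Boatman goes back to the left bank with Hana.  [the left bank: Hana, Kira, Pim, Rhea | the right bank: Dara]
5. Boatman goes to the right bank with Pim.  [the left bank: Hana, Kira, Rhea | the right bank: Dara, Pim]
6. Boatman goes back to the left bank alone.  [the left bank: Hana, Kira, Rhea | the right bank: Dara, Pim]
7. Boatman goes to the right bank with Kira.  [the left bank: Hana, Rhea | the right bank: Dara, Kira, Pim]
8. Boatman goes back to the left bank alone.  [the left bank: Hana, Rhea | the right bank: Dara, Kira, Pim]
9. Boatman goes to the right bank with Rhea.  [the left bank: Hana | the right bank: Dara, Kira, Pim, Rhea]
10. Boatman goes back to the left bank alone.  [the left bank: Hana | the right bank: Dara, Kira, Pim, Rhea]
11. Boatman goes to the right bank with Hana.  [the left bank: — | the right bank: Dara, Hana, Kira, Pim, Rhea]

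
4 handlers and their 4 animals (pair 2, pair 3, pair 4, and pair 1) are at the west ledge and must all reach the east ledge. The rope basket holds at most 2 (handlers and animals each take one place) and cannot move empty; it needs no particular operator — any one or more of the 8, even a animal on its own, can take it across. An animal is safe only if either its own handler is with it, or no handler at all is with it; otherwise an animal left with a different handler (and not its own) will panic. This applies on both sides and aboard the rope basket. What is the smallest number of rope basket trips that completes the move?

impossible

Following every safe sequence of crossings from the start, the most of the 8 that can be at the east ledge as the rope basket arrives there on crossings 1, 3, 5 is 2, 3, 4 respectively; the best ever achieved is 4 of 8.
From crossing 7 on, no configuration arises that was not already reachable earlier: only 44 distinct safe configurations (who is on which side, and where the rope basket is) can ever be reached, none of them has everyone across, and every continuation just revisits them. So no valid plan exists.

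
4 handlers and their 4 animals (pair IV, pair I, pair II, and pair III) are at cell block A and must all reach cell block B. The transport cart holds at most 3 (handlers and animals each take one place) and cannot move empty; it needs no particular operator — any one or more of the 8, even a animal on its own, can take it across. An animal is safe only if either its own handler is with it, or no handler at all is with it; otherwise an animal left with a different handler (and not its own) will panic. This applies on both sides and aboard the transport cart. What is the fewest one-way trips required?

9

Counting alone: each trip to cell block B takes at most 3 across and each return brings at least 1 back, so after t trips out (and t−1 returns) at most 3t − (t−1) of the 8 are across; that first reaches 8 at t = 4, so at least 7 crossings are needed.
The safety rule pushes this higher. Following every safe sequence of crossings, the most of the 8 that can be at cell block B as the transport cart arrives there on crossing 7 is 7 — never all 8.
So no plan with fewer than 9 crossings exists, and this one achieves 9:
1. animal IV and handler IV cross → cell block B.
2. handler IV crosses ← cell block A.
3. animal I, handler I, and handler IV cross → cell block B.
4. animal IV and handler IV cross ← cell block A.
5. handler II, handler III, and handler IV cross → cell block B.
6. animal I crosses ← cell block A.
7. animal I and animal IV cross → cell block B.
8. animal IV crosses ← cell block A.
9. animal II, animal III, and animal IV cross → cell block B.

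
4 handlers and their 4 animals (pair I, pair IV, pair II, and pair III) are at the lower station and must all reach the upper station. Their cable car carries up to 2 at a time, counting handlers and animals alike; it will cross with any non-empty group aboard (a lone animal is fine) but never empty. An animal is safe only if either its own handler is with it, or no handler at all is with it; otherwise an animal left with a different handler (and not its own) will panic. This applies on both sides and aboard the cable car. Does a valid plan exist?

Following every safe sequence of crossings from the start, the most of the 8 that can be at the upper station as the cable car arrives there on crossings 1, 3, 5 is 2, 3, 4 respectively; the best ever achieved is 4 of 8.
From crossing 7 on, no configuration arises that was not already reachable earlier: only 44 distinct safe configurations (who is on which side, and where the cable car is) can ever be reached, none of them has everyone across, and every continuation just revisits them. So no valid plan exists.

No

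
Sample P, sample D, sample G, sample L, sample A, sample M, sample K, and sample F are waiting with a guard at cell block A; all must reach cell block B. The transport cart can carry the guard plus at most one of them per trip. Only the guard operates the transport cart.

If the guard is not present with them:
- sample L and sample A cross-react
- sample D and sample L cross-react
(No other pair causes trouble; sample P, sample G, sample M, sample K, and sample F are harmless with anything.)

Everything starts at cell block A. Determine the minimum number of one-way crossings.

17

Counting alone: the guard can take at most 1 across per trip to cell block B, so moving all 8 needs at least 8 loaded trips out, with a return between consecutive ones — at least 15 crossings.
The safety rule pushes this higher. Following every safe sequence of crossings, the most of the 8 that can be at cell block B as the transport cart arrives there on crossing 15 is 7 — never all 8.
So no plan with fewer than 17 crossings exists, and this one achieves 17:
1. Guard goes to cell block B with sample L.
2. Guard goes back to cell block A alone.
3. Guard goes to cell block B with sample P.
4. Guard goes back to cell block A alone.
5. Guard goes to cell block B with sample D.
6. Guard goes back to cell block A with sample L.
7. Guard goes to cell block B with sample A.
8. Guard goes back to cell block A alone.
9. Guard goes to cell block B with sample G.
10. Guard goes back to cell block A alone.
11. Guard goes to cell block B with sample M.
12. Guard goes back to cell block A alone.
13. Guard goes to cell block B with sample K.
14. Guard goes back to cell block A alone.
15. Guard goes to cell block B with sample F.
16. Guard goes back to cell block A alone.
17. Guard goes to cell block B with sample L.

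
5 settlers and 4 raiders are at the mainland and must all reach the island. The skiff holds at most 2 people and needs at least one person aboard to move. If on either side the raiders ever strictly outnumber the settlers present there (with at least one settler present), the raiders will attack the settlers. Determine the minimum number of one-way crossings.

15

Counting alone: each trip to the island takes at most 2 across and each return brings at least 1 back, so after t trips out (and t−1 returns) at most 2t − (t−1) of the 9 are across; that first reaches 9 at t = 8, so at least 15 crossings are needed.
The plan below uses exactly 15 crossings, so it is optimal:
1. 2 raiders → the island.  (the mainland: 5S 2R; the island: 0S 2R)
2. 1 raider ← the mainland.  (the mainland: 5S 3R; the island: 0S 1R)
3. 2 raiders → the island.  (the mainland: 5S 1R; the island: 0S 3R)
4. 1 raider ← the mainland.  (the mainland: 5S 2R; the island: 0S 2R)
5. 2 settlers → the island.  (the mainland: 3S 2R; the island: 2S 2R)
6. 1 raider ← the mainland.  (the mainland: 3S 3R; the island: 2S 1R)
7. 1 settler and 1 raider → the island.  (the mainland: 2S 2R; the island: 3S 2R)
8. 1 settler ← the mainland.  (the mainland: 3S 2R; the island: 2S 2R)
9. 1 settler and 1 raider → the island.  (the mainland: 2S 1R; the island: 3S 3R)
10. 1 raider ← the mainland.  (the mainland: 2S 2R; the island: 3S 2R)
11. 1 settler and 1 raider → the island.  (the mainland: 1S 1R; the island: 4S 3R)
12. 1 settler ← the mainland.  (the mainland: 2S 1R; the island: 3S 3R)
13. 1 settler and 1 raider → the island.  (the mainland: 1S 0R; the island: 4S 4R)
14. 1 raider ← the mainland.  (the mainland: 1S 1R; the island: 4S 3R)
15. 1 settler and 1 raider → the island.  (the mainland: 0S 0R; the island: 5S 4R)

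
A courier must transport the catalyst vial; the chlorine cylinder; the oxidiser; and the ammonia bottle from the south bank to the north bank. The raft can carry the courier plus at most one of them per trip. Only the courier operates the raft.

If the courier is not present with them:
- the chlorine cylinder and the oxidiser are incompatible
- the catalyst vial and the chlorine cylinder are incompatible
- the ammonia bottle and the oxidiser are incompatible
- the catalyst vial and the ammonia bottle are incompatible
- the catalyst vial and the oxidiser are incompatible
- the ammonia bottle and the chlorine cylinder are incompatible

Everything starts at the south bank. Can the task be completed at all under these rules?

No

Whatever the first load, the items left behind include a forbidden pair without the courier. No opening move is safe, so no plan exists.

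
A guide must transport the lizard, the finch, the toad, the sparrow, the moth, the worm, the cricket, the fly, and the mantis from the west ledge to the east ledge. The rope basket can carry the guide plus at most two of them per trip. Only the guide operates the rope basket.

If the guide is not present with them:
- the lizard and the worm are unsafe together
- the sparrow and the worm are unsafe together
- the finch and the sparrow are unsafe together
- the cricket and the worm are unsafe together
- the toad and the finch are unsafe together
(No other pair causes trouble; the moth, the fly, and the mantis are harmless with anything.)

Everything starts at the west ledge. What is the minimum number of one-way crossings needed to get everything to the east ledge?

Counting alone: the guide can take at most 2 across per trip to the east ledge, so moving all 9 needs at least 5 loaded trips out, with a return between consecutive ones — at least 9 crossings.
The safety rule pushes this higher. Following every safe sequence of crossings, the most of the 9 that can be at the east ledge as the rope basket arrives there on crossing 9 is 8 — never all 9.
So no plan with fewer than 11 crossings exists, and this one achieves 11:
1. Guide goes to the east ledge with the finch and the worm.  [the west ledge: the cricket, the fly, the lizard, the mantis, the moth, the sparrow, the toad | the east ledge: the finch, the worm]
2. Guide goes back to the west ledge alone.  [the west ledge: the cricket, the fly, the lizard, the mantis, the moth, the sparrow, the toad | the east ledge: the finch, the worm]
3. Guide goes to the east ledge with the lizard.  [the west ledge: the cricket, the fly, the mantis, the moth, the sparrow, the toad | the east ledge: the finch, the lizard, the worm]
4. Guide goes back to the west ledge with the worm.  [the west ledge: the cricket, the fly, the mantis, the moth, the sparrow, the toad, the worm | the east ledge: the finch, the lizard]
5. Guide goes to the east ledge with the cricket and the sparrow.  [the west ledge: the fly, the mantis, the moth, the toad, the worm | the east ledge: the cricket, the finch, the lizard, the sparrow]
6. Guide goes back to the west ledge with the finch.  [the west ledge: the finch, the fly, the mantis, the moth, the toad, the worm | the east ledge: the cricket, the lizard, the sparrow]
7. Guide goes to the east ledge with the moth and the toad.  [the west ledge: the finch, the fly, the mantis, the worm | the east ledge: the cricket, the lizard, the moth, the sparrow, the toad]
8. Guide goes back to the west ledge alone.  [the west ledge: the finch, the fly, the mantis, the worm | the east ledge: the cricket, the lizard, the moth, the sparrow, the toad]
9. Guide goes to the east ledge with the fly and the mantis.  [the west ledge: the finch, the worm | the east ledge: the cricket, the fly, the lizard, the mantis, the moth, the sparrow, the toad]
10. Guide goes back to the west ledge alone.  [the west ledge: the finch, the worm | the east ledge: the cricket, the fly, the lizard, the mantis, the moth, the sparrow, the toad]
11. Guide goes to the east ledge with the finch and the worm.  [the west ledge: — | the east ledge: the cricket, the finch, the fly, the lizard, the mantis, the moth, the sparrow, the toad, the worm]

11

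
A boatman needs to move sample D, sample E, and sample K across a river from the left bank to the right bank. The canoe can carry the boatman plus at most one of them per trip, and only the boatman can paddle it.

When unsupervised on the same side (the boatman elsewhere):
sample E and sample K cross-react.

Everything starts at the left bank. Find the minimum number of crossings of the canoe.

5

Counting alone: the boatman can take at most 1 across per trip to the right bank, so moving all 3 needs at least 3 loaded trips out, with a return between consecutive ones — at least 5 crossings.
The plan below uses exactly 5 crossings, so it is optimal:
1. Boatman goes to the right bank with sample E.  [the left bank: sample D, sample K | the right bank: sample E]
2. Boatman goes back to the left bank alone.  [the left bank: sample D, sample K | the right bank: sample E]
3. Boatman goes to the right bank with sample D.  [the left bank: sample K | the right bank: sample D, sample E]
4. Boatman goes back to the left bank alone.  [the left bank: sample K | the right bank: sample D, sample E]
5. Boatman goes to the right bank with sample K.  [the left bank: — | the right bank: sample D, sample E, sample K]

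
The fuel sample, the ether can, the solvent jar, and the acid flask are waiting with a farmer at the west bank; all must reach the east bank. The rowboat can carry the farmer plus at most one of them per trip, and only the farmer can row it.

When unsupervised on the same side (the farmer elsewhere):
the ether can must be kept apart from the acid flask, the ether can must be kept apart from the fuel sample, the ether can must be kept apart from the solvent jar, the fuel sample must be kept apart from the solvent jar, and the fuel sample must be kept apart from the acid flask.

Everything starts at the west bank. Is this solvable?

No

Whatever the first load, the items left behind include a forbidden pair without the farmer. No opening move is safe, so no plan exists.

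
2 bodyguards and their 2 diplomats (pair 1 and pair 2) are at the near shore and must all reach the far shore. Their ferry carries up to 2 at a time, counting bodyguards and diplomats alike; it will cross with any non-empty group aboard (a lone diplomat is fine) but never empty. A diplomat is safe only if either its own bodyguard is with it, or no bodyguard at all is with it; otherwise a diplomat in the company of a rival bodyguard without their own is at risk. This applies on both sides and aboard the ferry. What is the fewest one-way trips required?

Counting alone: each trip to the far shore takes at most 2 across and each return brings at least 1 back, so after t trips out (and t−1 returns) at most 2t − (t−1) of the 4 are across; that first reaches 4 at t = 3, so at least 5 crossings are needed.
The plan below uses exactly 5 crossings, so it is optimal:
1. bodyguard 1 and diplomat 1 cross → the far shore.
2. bodyguard 1 crosses ← the near shore.
3. bodyguard 1 and bodyguard 2 cross → the far shore.
4. bodyguard 2 crosses ← the near shore.
5. bodyguard 2 and diplomat 2 cross → the far shore.

5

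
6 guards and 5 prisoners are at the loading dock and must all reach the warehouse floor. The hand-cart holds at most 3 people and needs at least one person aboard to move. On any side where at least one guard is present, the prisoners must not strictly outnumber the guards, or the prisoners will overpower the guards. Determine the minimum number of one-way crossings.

Counting alone: each trip to the warehouse floor takes at most 3 across and each return brings at least 1 back, so after t trips out (and t−1 returns) at most 3t − (t−1) of the 11 are across; that first reaches 11 at t = 5, so at least 9 crossings are needed.
The plan below uses exactly 9 crossings, so it is optimal:
1. 3 prisoners → the warehouse floor.  (the loading dock: 6G 2P; the warehouse floor: 0G 3P)
2. 1 prisoner ← the loading dock.  (the loading dock: 6G 3P; the warehouse floor: 0G 2P)
3. 3 guards → the warehouse floor.  (the loading dock: 3G 3P; the warehouse floor: 3G 2P)
4. 1 guard ← the loading dock.  (the loading dock: 4G 3P; the warehouse floor: 2G 2P)
5. 2 guards and 1 prisoner → the warehouse floor.  (the loading dock: 2G 2P; the warehouse floor: 4G 3P)
6. 1 guard ← the loading dock.  (the loading dock: 3G 2P; the warehouse floor: 3G 3P)
7. 2 guards and 1 prisoner → the warehouse floor.  (the loading dock: 1G 1P; the warehouse floor: 5G 4P)
8. 1 guard ← the loading dock.  (the loading dock: 2G 1P; the warehouse floor: 4G 4P)
9. 2 guards and 1 prisoner → the warehouse floor.  (the loading dock: 0G 0P; the warehouse floor: 6G 5P)

9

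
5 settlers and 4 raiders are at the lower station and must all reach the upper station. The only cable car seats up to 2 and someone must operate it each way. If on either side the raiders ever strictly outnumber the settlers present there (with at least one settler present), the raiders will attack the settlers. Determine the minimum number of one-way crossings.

15

Counting alone: each trip to the upper station takes at most 2 across and each return brings at least 1 back, so after t trips out (and t−1 returns) at most 2t − (t−1) of the 9 are across; that first reaches 9 at t = 8, so at least 15 crossings are needed.
The plan below uses exactly 15 crossings, so it is optimal:
1. 2 raiders → the upper station.  (the lower station: 5S 2R; the upper station: 0S 2R)
2. 1 raider ← the lower station.  (the lower station: 5S 3R; the upper station: 0S 1R)
3. 2 raiders → the upper station.  (the lower station: 5S 1R; the upper station: 0S 3R)
4. 1 raider ← the lower station.  (the lower station: 5S 2R; the upper station: 0S 2R)
5. 2 settlers → the upper station.  (the lower station: 3S 2R; the upper station: 2S 2R)
6. 1 raider ← the lower station.  (the lower station: 3S 3R; the upper station: 2S 1R)
7. 1 settler and 1 raider → the upper station.  (the lower station: 2S 2R; the upper station: 3S 2R)
8. 1 settler ← the lower station.  (the lower station: 3S 2R; the upper station: 2S 2R)
9. 1 settler and 1 raider → the upper station.  (the lower station: 2S 1R; the upper station: 3S 3R)
10. 1 raider ← the lower station.  (the lower station: 2S 2R; the upper station: 3S 2R)
11. 1 settler and 1 raider → the upper station.  (the lower station: 1S 1R; the upper station: 4S 3R)
12. 1 settler ← the lower station.  (the lower station: 2S 1R; the upper station: 3S 3R)
13. 1 settler and 1 raider → the upper station.  (the lower station: 1S 0R; the upper station: 4S 4R)
14. 1 raider ← the lower station.  (the lower station: 1S 1R; the upper station: 4S 3R)
15. 1 settler and 1 raider → the upper station.  (the lower station: 0S 0R; the upper station: 5S 4R)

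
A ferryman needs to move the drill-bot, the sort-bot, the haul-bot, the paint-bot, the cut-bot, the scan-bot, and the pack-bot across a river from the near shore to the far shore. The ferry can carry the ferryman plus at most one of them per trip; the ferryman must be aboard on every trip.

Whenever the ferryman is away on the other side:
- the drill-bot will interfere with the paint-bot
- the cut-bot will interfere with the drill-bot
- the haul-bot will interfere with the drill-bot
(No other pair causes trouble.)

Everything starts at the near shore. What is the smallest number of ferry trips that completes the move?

Following every safe sequence of crossings from the start, the most of the 7 that can be at the far shore as the ferry arrives there on crossings 1, 3, 5, 7, 9 is 1, 2, 3, 4, 5 respectively; the best ever achieved is 5 of 7.
From crossing 11 on, no configuration arises that was not already reachable earlier: only 72 distinct safe configurations (who is on which side, and where the ferry is) can ever be reached, none of them has everyone across, and every continuation just revisits them. So no valid plan exists.

impossible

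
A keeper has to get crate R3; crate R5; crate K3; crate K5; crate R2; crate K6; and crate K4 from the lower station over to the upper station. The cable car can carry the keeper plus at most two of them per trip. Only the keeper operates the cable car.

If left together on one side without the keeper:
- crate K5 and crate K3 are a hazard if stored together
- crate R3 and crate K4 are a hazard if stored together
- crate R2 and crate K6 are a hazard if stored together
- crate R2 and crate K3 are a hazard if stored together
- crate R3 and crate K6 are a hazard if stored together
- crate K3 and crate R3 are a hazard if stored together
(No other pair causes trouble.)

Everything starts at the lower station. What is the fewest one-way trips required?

impossible

Whatever the first load, the items left behind include a forbidden pair without the keeper. No opening move is safe, so no plan exists.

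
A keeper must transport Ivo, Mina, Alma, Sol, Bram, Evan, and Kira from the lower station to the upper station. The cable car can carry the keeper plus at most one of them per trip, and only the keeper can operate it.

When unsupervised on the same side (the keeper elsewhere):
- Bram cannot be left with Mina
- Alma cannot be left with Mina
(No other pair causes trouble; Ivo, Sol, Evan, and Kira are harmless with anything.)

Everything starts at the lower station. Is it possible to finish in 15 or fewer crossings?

Yes — this plan uses 15 crossings (≤ 15):
1. Keeper goes to the upper station with Mina.  [the lower station: Alma, Bram, Evan, Ivo, Kira, Sol | the upper station: Mina]
2. Keeper goes back to the lower station alone.  [the lower station: Alma, Bram, Evan, Ivo, Kira, Sol | the upper station: Mina]
3. Keeper goes to the upper station with Ivo.  [the lower station: Alma, Bram, Evan, Kira, Sol | the upper station: Ivo, Mina]
4. Keeper goes back to the lower station alone.  [the lower station: Alma, Bram, Evan, Kira, Sol | the upper station: Ivo, Mina]
5. Keeper goes to the upper station with Alma.  [the lower station: Bram, Evan, Kira, Sol | the upper station: Alma, Ivo, Mina]
6. Keeper goes back to the lower station with Mina.  [the lower station: Bram, Evan, Kira, Mina, Sol | the upper station: Alma, Ivo]
7. Keeper goes to the upper station with Bram.  [the lower station: Evan, Kira, Mina, Sol | the upper station: Alma, Bram, Ivo]
8. Keeper goes back to the lower station alone.  [the lower station: Evan, Kira, Mina, Sol | the upper station: Alma, Bram, Ivo]
9. Keeper goes to the upper station with Sol.  [the lower station: Evan, Kira, Mina | the upper station: Alma, Bram, Ivo, Sol]
10. Keeper goes back to the lower station alone.  [the lower station: Evan, Kira, Mina | the upper station: Alma, Bram, Ivo, Sol]
11. Keeper goes to the upper station with Evan.  [the lower station: Kira, Mina | the upper station: Alma, Bram, Evan, Ivo, Sol]
12. Keeper goes back to the lower station alone.  [the lower station: Kira, Mina | the upper station: Alma, Bram, Evan, Ivo, Sol]
13. Keeper goes to the upper station with Kira.  [the lower station: Mina | the upper station: Alma, Bram, Evan, Ivo, Kira, Sol]
14. Keeper goes back to the lower station alone.  [the lower station: Mina | the upper station: Alma, Bram, Evan, Ivo, Kira, Sol]
15. Keeper goes to the upper station with Mina.  [the lower station: — | the upper station: Alma, Bram, Evan, Ivo, Kira, Mina, Sol]

Yes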